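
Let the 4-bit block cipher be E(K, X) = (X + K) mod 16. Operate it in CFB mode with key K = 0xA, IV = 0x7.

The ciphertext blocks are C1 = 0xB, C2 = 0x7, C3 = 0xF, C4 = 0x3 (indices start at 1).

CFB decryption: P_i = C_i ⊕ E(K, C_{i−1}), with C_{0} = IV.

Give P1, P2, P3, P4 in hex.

P1: E(K, 0x7) = 0x1; 0xB ⊕ 0x1 = 0xA.
P2: E(K, 0xB) = 0x5; 0x7 ⊕ 0x5 = 0x2.
P3: E(K, 0x7) = 0x1; 0xF ⊕ 0x1 = 0xE.
P4: E(K, 0xF) = 0x9; 0x3 ⊕ 0x9 = 0xA.

P1 = 0xA, P2 = 0x2, P3 = 0xE, P4 = 0xA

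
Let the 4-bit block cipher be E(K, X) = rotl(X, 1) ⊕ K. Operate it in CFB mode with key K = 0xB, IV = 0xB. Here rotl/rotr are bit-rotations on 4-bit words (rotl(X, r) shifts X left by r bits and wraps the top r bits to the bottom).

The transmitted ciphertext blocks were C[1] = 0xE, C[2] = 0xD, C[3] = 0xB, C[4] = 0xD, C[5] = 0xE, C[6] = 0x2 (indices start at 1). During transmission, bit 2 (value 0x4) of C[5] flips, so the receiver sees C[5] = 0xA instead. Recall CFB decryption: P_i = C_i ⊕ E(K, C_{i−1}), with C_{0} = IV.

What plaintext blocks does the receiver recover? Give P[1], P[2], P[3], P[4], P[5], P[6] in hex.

P[1] = 0x2, P[2] = 0xB, P[3] = 0xB, P[4] = 0x1, P[5] = 0xA, P[6] = 0xC

Only C[5] changed, to 0xA. In CFB, a change in C_i flips the same bit in P_i and garbles P_{i+1}. Decrypting the received ciphertext:
P[1]: E(K, 0xB) = 0xC; 0xE ⊕ 0xC = 0x2.
P[2]: E(K, 0xE) = 0x6; 0xD ⊕ 0x6 = 0xB.
P[3]: E(K, 0xD) = 0x0; 0xB ⊕ 0x0 = 0xB.
P[4]: E(K, 0xB) = 0xC; 0xD ⊕ 0xC = 0x1.
P[5]: E(K, 0xD) = 0x0; 0xA ⊕ 0x0 = 0xA.
P[6]: E(K, 0xA) = 0xE; 0x2 ⊕ 0xE = 0xC.
Blocks that differ from the original plaintext: P[5], P[6].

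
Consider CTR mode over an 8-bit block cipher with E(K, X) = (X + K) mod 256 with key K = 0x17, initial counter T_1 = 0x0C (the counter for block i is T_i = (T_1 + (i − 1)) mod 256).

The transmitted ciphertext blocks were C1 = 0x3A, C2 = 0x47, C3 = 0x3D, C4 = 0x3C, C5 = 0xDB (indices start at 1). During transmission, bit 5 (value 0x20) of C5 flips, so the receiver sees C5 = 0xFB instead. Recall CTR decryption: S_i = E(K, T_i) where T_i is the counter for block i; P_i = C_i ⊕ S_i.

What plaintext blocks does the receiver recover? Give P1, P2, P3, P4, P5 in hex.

P1 = 0x19, P2 = 0x63, P3 = 0x18, P4 = 0x1A, P5 = 0xDC

Only C5 changed, to 0xFB. In CTR, a change in C_i flips the same bit in P_i only; the keystream is unaffected. Decrypting the received ciphertext:
P1: T = 0x0C, S = E(K, T) = 0x23; 0x3A ⊕ 0x23 = 0x19.
P2: T = 0x0D, S = E(K, T) = 0x24; 0x47 ⊕ 0x24 = 0x63.
P3: T = 0x0E, S = E(K, T) = 0x25; 0x3D ⊕ 0x25 = 0x18.
P4: T = 0x0F, S = E(K, T) = 0x26; 0x3C ⊕ 0x26 = 0x1A.
P5: T = 0x10, S = E(K, T) = 0x27; 0xFB ⊕ 0x27 = 0xDC.
Blocks that differ from the original plaintext: P5.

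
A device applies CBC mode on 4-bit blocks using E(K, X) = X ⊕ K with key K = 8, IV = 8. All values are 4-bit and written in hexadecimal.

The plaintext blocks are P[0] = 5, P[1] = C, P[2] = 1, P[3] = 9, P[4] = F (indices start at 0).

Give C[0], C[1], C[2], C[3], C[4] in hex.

CBC encryption: C_i = E(K, P_i ⊕ C_{i−1}), with C_{−1} = IV.
C[0]: P[0] ⊕ 8 = D; E(K, D) = 5.
C[1]: P[1] ⊕ 5 = 9; E(K, 9) = 1.
C[2]: P[2] ⊕ 1 = 0; E(K, 0) = 8.
C[3]: P[3] ⊕ 8 = 1; E(K, 1) = 9.
C[4]: P[4] ⊕ 9 = 6; E(K, 6) = E.

C[0] = 5, C[1] = 1, C[2] = 8, C[3] = 9, C[4] = E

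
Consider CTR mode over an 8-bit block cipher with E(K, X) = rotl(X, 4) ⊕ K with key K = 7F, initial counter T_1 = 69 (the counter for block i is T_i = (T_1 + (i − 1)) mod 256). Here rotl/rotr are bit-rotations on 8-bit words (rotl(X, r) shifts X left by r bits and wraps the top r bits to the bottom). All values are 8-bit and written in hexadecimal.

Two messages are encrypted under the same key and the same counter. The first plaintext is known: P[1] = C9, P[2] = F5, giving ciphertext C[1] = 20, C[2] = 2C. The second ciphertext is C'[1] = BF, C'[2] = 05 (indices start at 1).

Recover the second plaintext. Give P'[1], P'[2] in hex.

In CTR with a reused counter, both messages share the same keystream S_i, so C_i ⊕ C'_i = P_i ⊕ P'_i and thus P'_i = P_i ⊕ C_i ⊕ C'_i.
P'[1]: C9 ⊕ 20 ⊕ BF = 56.
P'[2]: F5 ⊕ 2C ⊕ 05 = DC.

P'[1] = 56, P'[2] = DC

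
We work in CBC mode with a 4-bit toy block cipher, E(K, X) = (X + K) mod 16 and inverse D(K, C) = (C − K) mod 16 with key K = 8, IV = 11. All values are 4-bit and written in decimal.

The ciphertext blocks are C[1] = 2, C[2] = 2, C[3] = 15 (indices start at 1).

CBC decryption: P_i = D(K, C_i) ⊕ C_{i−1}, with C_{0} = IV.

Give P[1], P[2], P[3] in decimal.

P[1]: D(K, 2) = 10; 10 ⊕ 11 = 1.
P[2]: D(K, 2) = 10; 10 ⊕ 2 = 8.
P[3]: D(K, 15) = 7; 7 ⊕ 2 = 5.

P[1] = 1, P[2] = 8, P[3] = 5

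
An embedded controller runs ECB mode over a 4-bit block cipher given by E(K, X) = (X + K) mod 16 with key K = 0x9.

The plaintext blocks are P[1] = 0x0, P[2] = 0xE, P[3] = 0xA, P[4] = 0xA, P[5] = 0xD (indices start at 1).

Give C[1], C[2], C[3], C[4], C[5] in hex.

C[1] = 0x9, C[2] = 0x7, C[3] = 0x3, C[4] = 0x3, C[5] = 0x6

ECB encryption: C_i = E(K, P_i).
C[1]: E(K, 0x0) = 0x9.
C[2]: E(K, 0xE) = 0x7.
C[3]: E(K, 0xA) = 0x3.
C[4]: E(K, 0xA) = 0x3.
C[5]: E(K, 0xD) = 0x6.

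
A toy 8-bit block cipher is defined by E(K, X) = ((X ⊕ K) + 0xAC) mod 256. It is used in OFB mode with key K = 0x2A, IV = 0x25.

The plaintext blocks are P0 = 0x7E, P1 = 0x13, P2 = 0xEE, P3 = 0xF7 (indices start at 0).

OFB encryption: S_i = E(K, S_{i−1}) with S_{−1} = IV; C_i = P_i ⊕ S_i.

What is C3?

C3 = 0x62

C0: S = E(K, 0x25) = 0xBB; 0x7E ⊕ 0xBB = 0xC5.
C1: S = E(K, 0xBB) = 0x3D; 0x13 ⊕ 0x3D = 0x2E.
C2: S = E(K, 0x3D) = 0xC3; 0xEE ⊕ 0xC3 = 0x2D.
C3: S = E(K, 0xC3) = 0x95; 0xF7 ⊕ 0x95 = 0x62.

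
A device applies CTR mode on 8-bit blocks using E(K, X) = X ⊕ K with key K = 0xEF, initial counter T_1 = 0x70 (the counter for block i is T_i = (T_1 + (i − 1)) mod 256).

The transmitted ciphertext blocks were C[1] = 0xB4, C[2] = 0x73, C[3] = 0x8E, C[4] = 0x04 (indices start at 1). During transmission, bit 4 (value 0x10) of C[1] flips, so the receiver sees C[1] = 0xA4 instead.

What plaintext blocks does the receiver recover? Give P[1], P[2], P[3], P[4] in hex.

CTR decryption: S_i = E(K, T_i) where T_i is the counter for block i; P_i = C_i ⊕ S_i.
Only C[1] changed, to 0xA4. In CTR, a change in C_i flips the same bit in P_i only; the keystream is unaffected. Decrypting the received ciphertext:
P[1]: T = 0x70, S = E(K, T) = 0x9F; 0xA4 ⊕ 0x9F = 0x3B.
P[2]: T = 0x71, S = E(K, T) = 0x9E; 0x73 ⊕ 0x9E = 0xED.
P[3]: T = 0x72, S = E(K, T) = 0x9D; 0x8E ⊕ 0x9D = 0x13.
P[4]: T = 0x73, S = E(K, T) = 0x9C; 0x04 ⊕ 0x9C = 0x98.
Blocks that differ from the original plaintext: P[1].

P[1] = 0x3B, P[2] = 0xED, P[3] = 0x13, P[4] = 0x98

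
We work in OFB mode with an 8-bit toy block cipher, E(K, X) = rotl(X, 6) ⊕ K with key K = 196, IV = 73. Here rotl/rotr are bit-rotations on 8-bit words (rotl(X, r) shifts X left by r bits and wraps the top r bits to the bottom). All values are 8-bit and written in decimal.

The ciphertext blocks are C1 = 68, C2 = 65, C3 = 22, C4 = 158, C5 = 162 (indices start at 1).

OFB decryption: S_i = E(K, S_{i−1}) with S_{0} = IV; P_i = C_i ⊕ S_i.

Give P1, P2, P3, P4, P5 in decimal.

P1: S = E(K, 73) = 150; 68 ⊕ 150 = 210.
P2: S = E(K, 150) = 97; 65 ⊕ 97 = 32.
P3: S = E(K, 97) = 156; 22 ⊕ 156 = 138.
P4: S = E(K, 156) = 227; 158 ⊕ 227 = 125.
P5: S = E(K, 227) = 60; 162 ⊕ 60 = 158.

P1 = 210, P2 = 32, P3 = 138, P4 = 125, P5 = 158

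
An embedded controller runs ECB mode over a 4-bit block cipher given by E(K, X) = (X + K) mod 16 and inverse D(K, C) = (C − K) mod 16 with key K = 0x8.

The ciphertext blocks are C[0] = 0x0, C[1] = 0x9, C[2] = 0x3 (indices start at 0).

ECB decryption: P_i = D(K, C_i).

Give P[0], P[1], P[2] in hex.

P[0]: D(K, 0x0) = 0x8.
P[1]: D(K, 0x9) = 0x1.
P[2]: D(K, 0x3) = 0xB.

P[0] = 0x8, P[1] = 0x1, P[2] = 0xB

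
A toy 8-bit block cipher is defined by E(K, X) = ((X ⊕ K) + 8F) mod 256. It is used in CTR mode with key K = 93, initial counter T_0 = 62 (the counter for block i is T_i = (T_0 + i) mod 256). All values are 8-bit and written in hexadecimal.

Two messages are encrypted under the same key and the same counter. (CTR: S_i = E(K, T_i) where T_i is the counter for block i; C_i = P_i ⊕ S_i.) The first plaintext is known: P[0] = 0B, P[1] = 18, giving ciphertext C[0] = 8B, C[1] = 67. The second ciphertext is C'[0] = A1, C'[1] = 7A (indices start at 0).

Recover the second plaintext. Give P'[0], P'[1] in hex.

P'[0] = 21, P'[1] = 05

In CTR with a reused counter, both messages share the same keystream S_i, so C_i ⊕ C'_i = P_i ⊕ P'_i and thus P'_i = P_i ⊕ C_i ⊕ C'_i.
P'[0]: 0B ⊕ 8B ⊕ A1 = 21.
P'[1]: 18 ⊕ 67 ⊕ 7A = 05.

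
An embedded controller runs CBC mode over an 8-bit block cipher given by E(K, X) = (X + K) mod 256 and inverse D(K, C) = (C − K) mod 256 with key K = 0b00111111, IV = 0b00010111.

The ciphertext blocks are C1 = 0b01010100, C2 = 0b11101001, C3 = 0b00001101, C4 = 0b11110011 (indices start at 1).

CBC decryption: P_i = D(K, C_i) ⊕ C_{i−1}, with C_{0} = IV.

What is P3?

P3 = 0b00100111

P3: D(K, 0b00001101) = 0b11001110; 0b11001110 ⊕ 0b11101001 = 0b00100111.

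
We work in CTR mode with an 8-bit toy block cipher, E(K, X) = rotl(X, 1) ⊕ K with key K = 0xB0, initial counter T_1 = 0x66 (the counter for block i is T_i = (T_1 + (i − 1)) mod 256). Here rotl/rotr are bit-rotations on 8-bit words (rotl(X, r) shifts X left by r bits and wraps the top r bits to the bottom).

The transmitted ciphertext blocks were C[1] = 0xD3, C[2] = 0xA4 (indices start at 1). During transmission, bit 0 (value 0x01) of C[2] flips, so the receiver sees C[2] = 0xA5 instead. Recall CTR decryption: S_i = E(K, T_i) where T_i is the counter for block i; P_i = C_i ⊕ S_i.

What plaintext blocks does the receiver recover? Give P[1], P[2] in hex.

P[1] = 0xAF, P[2] = 0xDB

Only C[2] changed, to 0xA5. In CTR, a change in C_i flips the same bit in P_i only; the keystream is unaffected. Decrypting the received ciphertext:
P[1]: T = 0x66, S = E(K, T) = 0x7C; 0xD3 ⊕ 0x7C = 0xAF.
P[2]: T = 0x67, S = E(K, T) = 0x7E; 0xA5 ⊕ 0x7E = 0xDB.
Blocks that differ from the original plaintext: P[2].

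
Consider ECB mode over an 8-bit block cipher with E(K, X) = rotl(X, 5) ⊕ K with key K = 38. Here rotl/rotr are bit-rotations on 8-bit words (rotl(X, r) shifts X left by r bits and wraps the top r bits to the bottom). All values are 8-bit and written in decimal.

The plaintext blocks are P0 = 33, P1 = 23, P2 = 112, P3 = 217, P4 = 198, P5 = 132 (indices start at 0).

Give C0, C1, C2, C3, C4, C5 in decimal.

C0 = 2, C1 = 196, C2 = 40, C3 = 29, C4 = 254, C5 = 182

ECB encryption: C_i = E(K, P_i).
C0: E(K, 33) = 2.
C1: E(K, 23) = 196.
C2: E(K, 112) = 40.
C3: E(K, 217) = 29.
C4: E(K, 198) = 254.
C5: E(K, 132) = 182.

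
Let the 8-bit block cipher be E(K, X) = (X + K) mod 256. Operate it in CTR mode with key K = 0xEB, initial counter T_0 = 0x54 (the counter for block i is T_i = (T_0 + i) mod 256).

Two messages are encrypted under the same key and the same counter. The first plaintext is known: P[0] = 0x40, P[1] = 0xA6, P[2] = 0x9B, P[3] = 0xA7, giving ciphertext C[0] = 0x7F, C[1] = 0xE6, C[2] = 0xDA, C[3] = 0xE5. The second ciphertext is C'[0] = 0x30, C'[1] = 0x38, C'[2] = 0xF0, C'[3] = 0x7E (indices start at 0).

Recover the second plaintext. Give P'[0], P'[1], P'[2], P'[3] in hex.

P'[0] = 0x0F, P'[1] = 0x78, P'[2] = 0xB1, P'[3] = 0x3C

In CTR with a reused counter, both messages share the same keystream S_i, so C_i ⊕ C'_i = P_i ⊕ P'_i and thus P'_i = P_i ⊕ C_i ⊕ C'_i.
P'[0]: 0x40 ⊕ 0x7F ⊕ 0x30 = 0x0F.
P'[1]: 0xA6 ⊕ 0xE6 ⊕ 0x38 = 0x78.
P'[2]: 0x9B ⊕ 0xDA ⊕ 0xF0 = 0xB1.
P'[3]: 0xA7 ⊕ 0xE5 ⊕ 0x7E = 0x3C.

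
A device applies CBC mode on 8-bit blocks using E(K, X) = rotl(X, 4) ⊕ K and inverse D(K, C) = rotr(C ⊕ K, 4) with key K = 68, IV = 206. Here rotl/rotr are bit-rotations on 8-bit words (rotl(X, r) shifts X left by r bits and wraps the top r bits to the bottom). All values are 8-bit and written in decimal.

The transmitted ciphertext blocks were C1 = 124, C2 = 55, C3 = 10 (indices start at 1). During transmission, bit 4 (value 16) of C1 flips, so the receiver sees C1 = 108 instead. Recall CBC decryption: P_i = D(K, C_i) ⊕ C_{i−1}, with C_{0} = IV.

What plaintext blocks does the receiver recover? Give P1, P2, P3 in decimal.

P1 = 76, P2 = 91, P3 = 211

Only C1 changed, to 108. In CBC, a change in C_i garbles P_i and flips the same bit in P_{i+1}. Decrypting the received ciphertext:
P1: D(K, 108) = 130; 130 ⊕ 206 = 76.
P2: D(K, 55) = 55; 55 ⊕ 108 = 91.
P3: D(K, 10) = 228; 228 ⊕ 55 = 211.
Blocks that differ from the original plaintext: P1, P2.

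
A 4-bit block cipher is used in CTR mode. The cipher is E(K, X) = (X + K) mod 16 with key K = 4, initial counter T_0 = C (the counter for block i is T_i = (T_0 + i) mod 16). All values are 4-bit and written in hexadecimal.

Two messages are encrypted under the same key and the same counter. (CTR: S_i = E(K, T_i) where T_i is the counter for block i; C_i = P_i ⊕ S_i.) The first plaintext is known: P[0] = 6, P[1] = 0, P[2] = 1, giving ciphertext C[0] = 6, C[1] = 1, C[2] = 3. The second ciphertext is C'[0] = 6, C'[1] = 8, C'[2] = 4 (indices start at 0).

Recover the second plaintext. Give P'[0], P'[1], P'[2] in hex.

P'[0] = 6, P'[1] = 9, P'[2] = 6

In CTR with a reused counter, both messages share the same keystream S_i, so C_i ⊕ C'_i = P_i ⊕ P'_i and thus P'_i = P_i ⊕ C_i ⊕ C'_i.
P'[0]: 6 ⊕ 6 ⊕ 6 = 6.
P'[1]: 0 ⊕ 1 ⊕ 8 = 9.
P'[2]: 1 ⊕ 3 ⊕ 4 = 6.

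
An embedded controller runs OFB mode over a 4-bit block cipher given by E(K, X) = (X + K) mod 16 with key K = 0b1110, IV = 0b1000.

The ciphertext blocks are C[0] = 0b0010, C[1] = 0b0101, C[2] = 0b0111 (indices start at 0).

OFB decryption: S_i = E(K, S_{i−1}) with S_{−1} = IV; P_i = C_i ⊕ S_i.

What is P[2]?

P[2] = 0b0101

P[0]: S = E(K, 0b1000) = 0b0110; 0b0010 ⊕ 0b0110 = 0b0100.
P[1]: S = E(K, 0b0110) = 0b0100; 0b0101 ⊕ 0b0100 = 0b0001.
P[2]: S = E(K, 0b0100) = 0b0010; 0b0111 ⊕ 0b0010 = 0b0101.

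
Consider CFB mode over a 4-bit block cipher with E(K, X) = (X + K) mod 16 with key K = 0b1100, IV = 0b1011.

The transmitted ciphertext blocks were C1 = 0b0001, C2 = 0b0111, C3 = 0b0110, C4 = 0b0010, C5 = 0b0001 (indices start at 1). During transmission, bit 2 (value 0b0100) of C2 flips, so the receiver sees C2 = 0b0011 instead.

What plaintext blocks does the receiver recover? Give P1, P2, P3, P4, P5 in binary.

P1 = 0b0110, P2 = 0b1110, P3 = 0b1001, P4 = 0b0000, P5 = 0b1111

CFB decryption: P_i = C_i ⊕ E(K, C_{i−1}), with C_{0} = IV.
Only C2 changed, to 0b0011. In CFB, a change in C_i flips the same bit in P_i and garbles P_{i+1}. Decrypting the received ciphertext:
P1: E(K, 0b1011) = 0b0111; 0b0001 ⊕ 0b0111 = 0b0110.
P2: E(K, 0b0001) = 0b1101; 0b0011 ⊕ 0b1101 = 0b1110.
P3: E(K, 0b0011) = 0b1111; 0b0110 ⊕ 0b1111 = 0b1001.
P4: E(K, 0b0110) = 0b0010; 0b0010 ⊕ 0b0010 = 0b0000.
P5: E(K, 0b0010) = 0b1110; 0b0001 ⊕ 0b1110 = 0b1111.
Blocks that differ from the original plaintext: P2, P3.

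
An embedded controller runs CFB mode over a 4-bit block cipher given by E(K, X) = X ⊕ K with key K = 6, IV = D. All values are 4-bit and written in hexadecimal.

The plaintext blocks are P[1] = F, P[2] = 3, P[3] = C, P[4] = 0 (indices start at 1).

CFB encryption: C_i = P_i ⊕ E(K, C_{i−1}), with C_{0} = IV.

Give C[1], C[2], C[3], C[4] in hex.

C[1]: E(K, D) = B; F ⊕ B = 4.
C[2]: E(K, 4) = 2; 3 ⊕ 2 = 1.
C[3]: E(K, 1) = 7; C ⊕ 7 = B.
C[4]: E(K, B) = D; 0 ⊕ D = D.

C[1] = 4, C[2] = 1, C[3] = B, C[4] = D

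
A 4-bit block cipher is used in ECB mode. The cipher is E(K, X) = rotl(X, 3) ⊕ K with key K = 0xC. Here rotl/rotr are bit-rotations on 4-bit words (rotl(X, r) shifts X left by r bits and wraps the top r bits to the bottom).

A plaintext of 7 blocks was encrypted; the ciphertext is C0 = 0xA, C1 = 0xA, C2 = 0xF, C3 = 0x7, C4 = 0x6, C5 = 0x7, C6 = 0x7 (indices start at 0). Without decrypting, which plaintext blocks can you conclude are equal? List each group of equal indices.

P0 = P1; P3 = P5 = P6

ECB encrypts each block independently with the same key, so equal ciphertext blocks imply equal plaintext blocks.
C0 = C1 = 0xA, so P0 = P1.
C3 = C5 = C6 = 0x7, so P3 = P5 = P6.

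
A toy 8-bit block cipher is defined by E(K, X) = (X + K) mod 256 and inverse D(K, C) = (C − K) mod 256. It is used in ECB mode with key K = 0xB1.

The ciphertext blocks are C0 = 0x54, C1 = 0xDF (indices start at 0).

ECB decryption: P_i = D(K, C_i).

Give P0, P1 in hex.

P0: D(K, 0x54) = 0xA3.
P1: D(K, 0xDF) = 0x2E.

P0 = 0xA3, P1 = 0x2E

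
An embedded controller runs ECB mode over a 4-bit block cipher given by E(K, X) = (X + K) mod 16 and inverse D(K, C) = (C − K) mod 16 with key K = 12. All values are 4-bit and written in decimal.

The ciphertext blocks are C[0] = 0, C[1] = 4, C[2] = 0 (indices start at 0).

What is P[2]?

ECB decryption: P_i = D(K, C_i).
P[2]: D(K, 0) = 4.

P[2] = 4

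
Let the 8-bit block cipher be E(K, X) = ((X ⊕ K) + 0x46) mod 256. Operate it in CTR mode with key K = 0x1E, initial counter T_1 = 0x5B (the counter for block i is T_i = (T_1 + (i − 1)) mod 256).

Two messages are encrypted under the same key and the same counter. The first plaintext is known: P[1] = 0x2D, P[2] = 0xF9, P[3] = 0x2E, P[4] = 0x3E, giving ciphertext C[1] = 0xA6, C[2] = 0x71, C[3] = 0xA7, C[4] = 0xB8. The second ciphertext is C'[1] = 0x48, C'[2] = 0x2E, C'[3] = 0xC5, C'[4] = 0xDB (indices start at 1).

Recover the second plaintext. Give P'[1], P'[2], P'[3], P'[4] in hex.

In CTR with a reused counter, both messages share the same keystream S_i, so C_i ⊕ C'_i = P_i ⊕ P'_i and thus P'_i = P_i ⊕ C_i ⊕ C'_i.
P'[1]: 0x2D ⊕ 0xA6 ⊕ 0x48 = 0xC3.
P'[2]: 0xF9 ⊕ 0x71 ⊕ 0x2E = 0xA6.
P'[3]: 0x2E ⊕ 0xA7 ⊕ 0xC5 = 0x4C.
P'[4]: 0x3E ⊕ 0xB8 ⊕ 0xDB = 0x5D.

P'[1] = 0xC3, P'[2] = 0xA6, P'[3] = 0x4C, P'[4] = 0x5D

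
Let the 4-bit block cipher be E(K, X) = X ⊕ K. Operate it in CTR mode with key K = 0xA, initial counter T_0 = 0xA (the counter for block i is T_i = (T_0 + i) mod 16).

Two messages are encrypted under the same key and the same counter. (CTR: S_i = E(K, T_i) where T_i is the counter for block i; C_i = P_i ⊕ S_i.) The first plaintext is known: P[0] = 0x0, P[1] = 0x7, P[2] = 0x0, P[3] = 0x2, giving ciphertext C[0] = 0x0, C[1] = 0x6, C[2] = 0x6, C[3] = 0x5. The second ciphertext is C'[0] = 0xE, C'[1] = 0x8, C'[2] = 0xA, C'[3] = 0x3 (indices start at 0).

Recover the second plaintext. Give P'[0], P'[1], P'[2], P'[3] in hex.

In CTR with a reused counter, both messages share the same keystream S_i, so C_i ⊕ C'_i = P_i ⊕ P'_i and thus P'_i = P_i ⊕ C_i ⊕ C'_i.
P'[0]: 0x0 ⊕ 0x0 ⊕ 0xE = 0xE.
P'[1]: 0x7 ⊕ 0x6 ⊕ 0x8 = 0x9.
P'[2]: 0x0 ⊕ 0x6 ⊕ 0xA = 0xC.
P'[3]: 0x2 ⊕ 0x5 ⊕ 0x3 = 0x4.

P'[0] = 0xE, P'[1] = 0x9, P'[2] = 0xC, P'[3] = 0x4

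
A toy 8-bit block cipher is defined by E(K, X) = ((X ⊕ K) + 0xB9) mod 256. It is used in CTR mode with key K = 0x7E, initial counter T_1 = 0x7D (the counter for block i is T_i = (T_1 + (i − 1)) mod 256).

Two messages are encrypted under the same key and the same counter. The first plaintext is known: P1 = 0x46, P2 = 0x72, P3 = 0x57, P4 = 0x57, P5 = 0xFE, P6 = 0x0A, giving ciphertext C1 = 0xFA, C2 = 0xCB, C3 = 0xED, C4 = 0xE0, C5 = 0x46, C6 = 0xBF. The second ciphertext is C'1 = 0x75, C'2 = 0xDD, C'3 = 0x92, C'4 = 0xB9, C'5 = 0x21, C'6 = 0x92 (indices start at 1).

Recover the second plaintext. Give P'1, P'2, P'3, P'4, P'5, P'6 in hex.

P'1 = 0xC9, P'2 = 0x64, P'3 = 0x28, P'4 = 0x0E, P'5 = 0x99, P'6 = 0x27

In CTR with a reused counter, both messages share the same keystream S_i, so C_i ⊕ C'_i = P_i ⊕ P'_i and thus P'_i = P_i ⊕ C_i ⊕ C'_i.
P'1: 0x46 ⊕ 0xFA ⊕ 0x75 = 0xC9.
P'2: 0x72 ⊕ 0xCB ⊕ 0xDD = 0x64.
P'3: 0x57 ⊕ 0xED ⊕ 0x92 = 0x28.
P'4: 0x57 ⊕ 0xE0 ⊕ 0xB9 = 0x0E.
P'5: 0xFE ⊕ 0x46 ⊕ 0x21 = 0x99.
P'6: 0x0A ⊕ 0xBF ⊕ 0x92 = 0x27.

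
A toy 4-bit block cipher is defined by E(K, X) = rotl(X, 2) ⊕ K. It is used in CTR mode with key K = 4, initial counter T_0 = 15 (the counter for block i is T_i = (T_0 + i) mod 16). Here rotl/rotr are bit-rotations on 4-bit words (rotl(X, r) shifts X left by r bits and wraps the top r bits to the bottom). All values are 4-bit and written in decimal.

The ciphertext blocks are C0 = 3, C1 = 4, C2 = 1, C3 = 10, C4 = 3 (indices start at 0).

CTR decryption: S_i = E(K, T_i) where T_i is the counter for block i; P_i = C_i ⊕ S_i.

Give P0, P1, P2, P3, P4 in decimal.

P0: T = 15, S = E(K, T) = 11; 3 ⊕ 11 = 8.
P1: T = 0, S = E(K, T) = 4; 4 ⊕ 4 = 0.
P2: T = 1, S = E(K, T) = 0; 1 ⊕ 0 = 1.
P3: T = 2, S = E(K, T) = 12; 10 ⊕ 12 = 6.
P4: T = 3, S = E(K, T) = 8; 3 ⊕ 8 = 11.

P0 = 8, P1 = 0, P2 = 1, P3 = 6, P4 = 11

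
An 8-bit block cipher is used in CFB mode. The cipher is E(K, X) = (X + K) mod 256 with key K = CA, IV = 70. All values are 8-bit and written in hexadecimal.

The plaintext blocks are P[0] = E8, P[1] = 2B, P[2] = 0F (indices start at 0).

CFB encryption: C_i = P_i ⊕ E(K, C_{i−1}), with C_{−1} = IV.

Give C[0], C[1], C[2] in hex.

C[0] = D2, C[1] = B7, C[2] = 8E

C[0]: E(K, 70) = 3A; E8 ⊕ 3A = D2.
C[1]: E(K, D2) = 9C; 2B ⊕ 9C = B7.
C[2]: E(K, B7) = 81; 0F ⊕ 81 = 8E.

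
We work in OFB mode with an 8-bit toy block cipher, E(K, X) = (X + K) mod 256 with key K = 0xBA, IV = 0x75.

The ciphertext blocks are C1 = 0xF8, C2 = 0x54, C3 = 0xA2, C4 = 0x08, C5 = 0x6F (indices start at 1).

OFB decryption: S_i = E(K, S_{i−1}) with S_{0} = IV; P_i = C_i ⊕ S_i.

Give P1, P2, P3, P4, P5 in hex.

P1: S = E(K, 0x75) = 0x2F; 0xF8 ⊕ 0x2F = 0xD7.
P2: S = E(K, 0x2F) = 0xE9; 0x54 ⊕ 0xE9 = 0xBD.
P3: S = E(K, 0xE9) = 0xA3; 0xA2 ⊕ 0xA3 = 0x01.
P4: S = E(K, 0xA3) = 0x5D; 0x08 ⊕ 0x5D = 0x55.
P5: S = E(K, 0x5D) = 0x17; 0x6F ⊕ 0x17 = 0x78.

P1 = 0xD7, P2 = 0xBD, P3 = 0x01, P4 = 0x55, P5 = 0x78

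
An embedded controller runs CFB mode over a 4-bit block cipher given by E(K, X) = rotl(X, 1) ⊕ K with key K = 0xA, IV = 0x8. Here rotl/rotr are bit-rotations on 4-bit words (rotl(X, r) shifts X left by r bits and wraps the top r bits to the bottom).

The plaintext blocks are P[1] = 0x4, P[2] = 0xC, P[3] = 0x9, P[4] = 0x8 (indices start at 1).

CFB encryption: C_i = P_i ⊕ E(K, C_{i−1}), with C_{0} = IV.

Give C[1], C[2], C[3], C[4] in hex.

C[1] = 0xF, C[2] = 0x9, C[3] = 0x0, C[4] = 0x2

C[1]: E(K, 0x8) = 0xB; 0x4 ⊕ 0xB = 0xF.
C[2]: E(K, 0xF) = 0x5; 0xC ⊕ 0x5 = 0x9.
C[3]: E(K, 0x9) = 0x9; 0x9 ⊕ 0x9 = 0x0.
C[4]: E(K, 0x0) = 0xA; 0x8 ⊕ 0xA = 0x2.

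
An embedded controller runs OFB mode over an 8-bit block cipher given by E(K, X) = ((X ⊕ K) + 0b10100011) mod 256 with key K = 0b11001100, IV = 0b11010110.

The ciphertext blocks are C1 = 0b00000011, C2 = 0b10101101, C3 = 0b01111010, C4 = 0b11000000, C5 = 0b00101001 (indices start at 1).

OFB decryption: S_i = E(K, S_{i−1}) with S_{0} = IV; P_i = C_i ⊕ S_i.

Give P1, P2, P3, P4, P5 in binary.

P1: S = E(K, 0b11010110) = 0b10111101; 0b00000011 ⊕ 0b10111101 = 0b10111110.
P2: S = E(K, 0b10111101) = 0b00010100; 0b10101101 ⊕ 0b00010100 = 0b10111001.
P3: S = E(K, 0b00010100) = 0b01111011; 0b01111010 ⊕ 0b01111011 = 0b00000001.
P4: S = E(K, 0b01111011) = 0b01011010; 0b11000000 ⊕ 0b01011010 = 0b10011010.
P5: S = E(K, 0b01011010) = 0b00111001; 0b00101001 ⊕ 0b00111001 = 0b00010000.

P1 = 0b10111110, P2 = 0b10111001, P3 = 0b00000001, P4 = 0b10011010, P5 = 0b00010000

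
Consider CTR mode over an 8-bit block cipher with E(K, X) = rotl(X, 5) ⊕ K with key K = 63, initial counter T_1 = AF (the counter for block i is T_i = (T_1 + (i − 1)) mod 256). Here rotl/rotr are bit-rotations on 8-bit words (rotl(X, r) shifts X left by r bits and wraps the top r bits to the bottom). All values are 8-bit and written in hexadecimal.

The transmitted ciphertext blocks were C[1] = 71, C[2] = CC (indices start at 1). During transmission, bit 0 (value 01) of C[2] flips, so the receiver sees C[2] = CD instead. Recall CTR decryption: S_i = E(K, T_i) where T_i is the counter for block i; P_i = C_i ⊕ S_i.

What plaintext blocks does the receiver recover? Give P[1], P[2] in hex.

Only C[2] changed, to CD. In CTR, a change in C_i flips the same bit in P_i only; the keystream is unaffected. Decrypting the received ciphertext:
P[1]: T = AF, S = E(K, T) = 96; 71 ⊕ 96 = E7.
P[2]: T = B0, S = E(K, T) = 75; CD ⊕ 75 = B8.
Blocks that differ from the original plaintext: P[2].

P[1] = E7, P[2] = B8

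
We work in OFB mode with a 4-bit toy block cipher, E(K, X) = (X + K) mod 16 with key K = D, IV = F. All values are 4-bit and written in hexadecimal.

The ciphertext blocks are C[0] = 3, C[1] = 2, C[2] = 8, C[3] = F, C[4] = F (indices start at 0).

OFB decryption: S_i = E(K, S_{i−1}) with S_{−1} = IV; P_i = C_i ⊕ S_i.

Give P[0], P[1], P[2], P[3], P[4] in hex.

P[0]: S = E(K, F) = C; 3 ⊕ C = F.
P[1]: S = E(K, C) = 9; 2 ⊕ 9 = B.
P[2]: S = E(K, 9) = 6; 8 ⊕ 6 = E.
P[3]: S = E(K, 6) = 3; F ⊕ 3 = C.
P[4]: S = E(K, 3) = 0; F ⊕ 0 = F.

P[0] = F, P[1] = B, P[2] = E, P[3] = C, P[4] = F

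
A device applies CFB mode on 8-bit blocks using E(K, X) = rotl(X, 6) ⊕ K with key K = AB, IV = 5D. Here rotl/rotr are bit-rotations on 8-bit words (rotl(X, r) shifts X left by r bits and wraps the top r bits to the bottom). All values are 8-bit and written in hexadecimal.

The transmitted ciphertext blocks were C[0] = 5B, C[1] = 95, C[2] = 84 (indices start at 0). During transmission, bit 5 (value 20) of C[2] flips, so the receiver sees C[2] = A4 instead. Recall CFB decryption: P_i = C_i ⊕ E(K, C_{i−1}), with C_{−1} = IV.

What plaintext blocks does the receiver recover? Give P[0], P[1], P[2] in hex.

Only C[2] changed, to A4. In CFB, a change in C_i flips the same bit in P_i and garbles P_{i+1}. Decrypting the received ciphertext:
P[0]: E(K, 5D) = FC; 5B ⊕ FC = A7.
P[1]: E(K, 5B) = 7D; 95 ⊕ 7D = E8.
P[2]: E(K, 95) = CE; A4 ⊕ CE = 6A.
Blocks that differ from the original plaintext: P[2].

P[0] = A7, P[1] = E8, P[2] = 6A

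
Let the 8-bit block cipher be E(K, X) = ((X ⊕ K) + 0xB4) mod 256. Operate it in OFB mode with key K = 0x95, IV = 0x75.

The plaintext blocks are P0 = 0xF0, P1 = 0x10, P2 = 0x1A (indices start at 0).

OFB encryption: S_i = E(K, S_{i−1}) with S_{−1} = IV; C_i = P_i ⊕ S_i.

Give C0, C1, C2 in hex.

C0: S = E(K, 0x75) = 0x94; 0xF0 ⊕ 0x94 = 0x64.
C1: S = E(K, 0x94) = 0xB5; 0x10 ⊕ 0xB5 = 0xA5.
C2: S = E(K, 0xB5) = 0xD4; 0x1A ⊕ 0xD4 = 0xCE.

C0 = 0x64, C1 = 0xA5, C2 = 0xCE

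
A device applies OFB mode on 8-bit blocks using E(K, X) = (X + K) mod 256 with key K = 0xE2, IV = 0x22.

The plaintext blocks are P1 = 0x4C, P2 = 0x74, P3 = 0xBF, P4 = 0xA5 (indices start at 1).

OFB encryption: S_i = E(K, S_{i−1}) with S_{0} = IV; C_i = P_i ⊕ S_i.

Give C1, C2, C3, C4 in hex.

C1: S = E(K, 0x22) = 0x04; 0x4C ⊕ 0x04 = 0x48.
C2: S = E(K, 0x04) = 0xE6; 0x74 ⊕ 0xE6 = 0x92.
C3: S = E(K, 0xE6) = 0xC8; 0xBF ⊕ 0xC8 = 0x77.
C4: S = E(K, 0xC8) = 0xAA; 0xA5 ⊕ 0xAA = 0x0F.

C1 = 0x48, C2 = 0x92, C3 = 0x77, C4 = 0x0F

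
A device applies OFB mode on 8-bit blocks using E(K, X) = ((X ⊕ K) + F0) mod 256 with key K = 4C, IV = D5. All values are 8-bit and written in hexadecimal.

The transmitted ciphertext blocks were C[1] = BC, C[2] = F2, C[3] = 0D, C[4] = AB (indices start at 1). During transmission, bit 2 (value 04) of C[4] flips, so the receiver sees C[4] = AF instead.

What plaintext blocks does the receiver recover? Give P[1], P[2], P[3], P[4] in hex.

OFB decryption: S_i = E(K, S_{i−1}) with S_{0} = IV; P_i = C_i ⊕ S_i.
Only C[4] changed, to AF. In OFB, a change in C_i flips the same bit in P_i only; the keystream is unaffected. Decrypting the received ciphertext:
P[1]: S = E(K, D5) = 89; BC ⊕ 89 = 35.
P[2]: S = E(K, 89) = B5; F2 ⊕ B5 = 47.
P[3]: S = E(K, B5) = E9; 0D ⊕ E9 = E4.
P[4]: S = E(K, E9) = 95; AF ⊕ 95 = 3A.
Blocks that differ from the original plaintext: P[4].

P[1] = 35, P[2] = 47, P[3] = E4, P[4] = 3A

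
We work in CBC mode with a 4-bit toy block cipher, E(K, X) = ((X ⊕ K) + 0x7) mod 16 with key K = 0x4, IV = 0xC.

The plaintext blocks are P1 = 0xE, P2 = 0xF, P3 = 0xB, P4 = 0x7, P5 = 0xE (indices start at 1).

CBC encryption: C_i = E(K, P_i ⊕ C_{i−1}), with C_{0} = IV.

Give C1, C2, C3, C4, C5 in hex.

C1 = 0xD, C2 = 0xD, C3 = 0x9, C4 = 0x1, C5 = 0x2

C1: P1 ⊕ 0xC = 0x2; E(K, 0x2) = 0xD.
C2: P2 ⊕ 0xD = 0x2; E(K, 0x2) = 0xD.
C3: P3 ⊕ 0xD = 0x6; E(K, 0x6) = 0x9.
C4: P4 ⊕ 0x9 = 0xE; E(K, 0xE) = 0x1.
C5: P5 ⊕ 0x1 = 0xF; E(K, 0xF) = 0x2.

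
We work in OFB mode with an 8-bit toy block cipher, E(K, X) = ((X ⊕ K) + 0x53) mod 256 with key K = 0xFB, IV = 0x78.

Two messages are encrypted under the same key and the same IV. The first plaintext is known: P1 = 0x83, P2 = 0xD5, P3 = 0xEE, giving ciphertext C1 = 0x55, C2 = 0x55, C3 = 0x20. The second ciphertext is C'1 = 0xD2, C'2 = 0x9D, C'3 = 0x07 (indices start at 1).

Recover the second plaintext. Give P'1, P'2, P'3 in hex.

P'1 = 0x04, P'2 = 0x1D, P'3 = 0xC9

In OFB with a reused IV, both messages share the same keystream S_i, so C_i ⊕ C'_i = P_i ⊕ P'_i and thus P'_i = P_i ⊕ C_i ⊕ C'_i.
P'1: 0x83 ⊕ 0x55 ⊕ 0xD2 = 0x04.
P'2: 0xD5 ⊕ 0x55 ⊕ 0x9D = 0x1D.
P'3: 0xEE ⊕ 0x20 ⊕ 0x07 = 0xC9.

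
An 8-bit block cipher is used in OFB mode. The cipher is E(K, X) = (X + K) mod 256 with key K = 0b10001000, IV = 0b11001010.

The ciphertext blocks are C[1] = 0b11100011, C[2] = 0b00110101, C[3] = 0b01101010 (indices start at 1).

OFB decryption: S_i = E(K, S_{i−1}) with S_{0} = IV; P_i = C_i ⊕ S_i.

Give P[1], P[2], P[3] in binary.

P[1] = 0b10110001, P[2] = 0b11101111, P[3] = 0b00001000

P[1]: S = E(K, 0b11001010) = 0b01010010; 0b11100011 ⊕ 0b01010010 = 0b10110001.
P[2]: S = E(K, 0b01010010) = 0b11011010; 0b00110101 ⊕ 0b11011010 = 0b11101111.
P[3]: S = E(K, 0b11011010) = 0b01100010; 0b01101010 ⊕ 0b01100010 = 0b00001000.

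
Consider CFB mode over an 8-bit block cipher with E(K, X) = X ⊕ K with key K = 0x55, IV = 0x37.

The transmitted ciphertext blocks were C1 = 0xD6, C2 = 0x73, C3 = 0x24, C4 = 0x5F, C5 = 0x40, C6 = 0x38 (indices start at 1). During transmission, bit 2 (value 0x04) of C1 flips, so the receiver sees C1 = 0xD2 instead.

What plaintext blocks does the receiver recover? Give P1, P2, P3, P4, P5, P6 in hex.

P1 = 0xB0, P2 = 0xF4, P3 = 0x02, P4 = 0x2E, P5 = 0x4A, P6 = 0x2D

CFB decryption: P_i = C_i ⊕ E(K, C_{i−1}), with C_{0} = IV.
Only C1 changed, to 0xD2. In CFB, a change in C_i flips the same bit in P_i and garbles P_{i+1}. Decrypting the received ciphertext:
P1: E(K, 0x37) = 0x62; 0xD2 ⊕ 0x62 = 0xB0.
P2: E(K, 0xD2) = 0x87; 0x73 ⊕ 0x87 = 0xF4.
P3: E(K, 0x73) = 0x26; 0x24 ⊕ 0x26 = 0x02.
P4: E(K, 0x24) = 0x71; 0x5F ⊕ 0x71 = 0x2E.
P5: E(K, 0x5F) = 0x0A; 0x40 ⊕ 0x0A = 0x4A.
P6: E(K, 0x40) = 0x15; 0x38 ⊕ 0x15 = 0x2D.
Blocks that differ from the original plaintext: P1, P2.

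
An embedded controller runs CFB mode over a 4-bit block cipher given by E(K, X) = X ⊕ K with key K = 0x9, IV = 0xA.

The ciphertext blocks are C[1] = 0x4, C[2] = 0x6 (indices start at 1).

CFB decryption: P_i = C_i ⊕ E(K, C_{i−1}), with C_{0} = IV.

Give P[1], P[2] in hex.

P[1] = 0x7, P[2] = 0xB

P[1]: E(K, 0xA) = 0x3; 0x4 ⊕ 0x3 = 0x7.
P[2]: E(K, 0x4) = 0xD; 0x6 ⊕ 0xD = 0xB.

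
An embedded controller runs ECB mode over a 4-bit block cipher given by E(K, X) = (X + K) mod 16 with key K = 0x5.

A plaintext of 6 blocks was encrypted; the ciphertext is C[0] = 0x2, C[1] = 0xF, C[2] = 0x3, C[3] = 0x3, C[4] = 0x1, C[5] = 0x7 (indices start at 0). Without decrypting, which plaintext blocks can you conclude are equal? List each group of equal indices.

ECB encrypts each block independently with the same key, so equal ciphertext blocks imply equal plaintext blocks.
C[2] = C[3] = 0x3, so P[2] = P[3].

P[2] = P[3]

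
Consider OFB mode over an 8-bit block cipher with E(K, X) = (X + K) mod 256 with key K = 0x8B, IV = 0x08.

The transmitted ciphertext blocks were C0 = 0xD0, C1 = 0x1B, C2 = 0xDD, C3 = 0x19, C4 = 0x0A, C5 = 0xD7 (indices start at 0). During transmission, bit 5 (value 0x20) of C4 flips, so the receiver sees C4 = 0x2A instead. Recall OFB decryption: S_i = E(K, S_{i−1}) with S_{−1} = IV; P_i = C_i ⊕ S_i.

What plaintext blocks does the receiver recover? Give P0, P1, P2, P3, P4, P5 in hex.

P0 = 0x43, P1 = 0x05, P2 = 0x74, P3 = 0x2D, P4 = 0x95, P5 = 0x9D

Only C4 changed, to 0x2A. In OFB, a change in C_i flips the same bit in P_i only; the keystream is unaffected. Decrypting the received ciphertext:
P0: S = E(K, 0x08) = 0x93; 0xD0 ⊕ 0x93 = 0x43.
P1: S = E(K, 0x93) = 0x1E; 0x1B ⊕ 0x1E = 0x05.
P2: S = E(K, 0x1E) = 0xA9; 0xDD ⊕ 0xA9 = 0x74.
P3: S = E(K, 0xA9) = 0x34; 0x19 ⊕ 0x34 = 0x2D.
P4: S = E(K, 0x34) = 0xBF; 0x2A ⊕ 0xBF = 0x95.
P5: S = E(K, 0xBF) = 0x4A; 0xD7 ⊕ 0x4A = 0x9D.
Blocks that differ from the original plaintext: P4.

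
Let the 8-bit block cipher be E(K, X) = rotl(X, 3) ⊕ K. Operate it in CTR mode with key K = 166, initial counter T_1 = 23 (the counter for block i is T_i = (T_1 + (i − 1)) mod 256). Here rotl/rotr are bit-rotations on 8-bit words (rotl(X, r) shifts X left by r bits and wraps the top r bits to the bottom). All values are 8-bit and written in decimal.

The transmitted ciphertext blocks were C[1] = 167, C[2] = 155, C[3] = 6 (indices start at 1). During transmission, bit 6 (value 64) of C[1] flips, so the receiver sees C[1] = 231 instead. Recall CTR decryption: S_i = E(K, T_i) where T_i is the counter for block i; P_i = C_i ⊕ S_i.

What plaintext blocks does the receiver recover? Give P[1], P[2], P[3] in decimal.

Only C[1] changed, to 231. In CTR, a change in C_i flips the same bit in P_i only; the keystream is unaffected. Decrypting the received ciphertext:
P[1]: T = 23, S = E(K, T) = 30; 231 ⊕ 30 = 249.
P[2]: T = 24, S = E(K, T) = 102; 155 ⊕ 102 = 253.
P[3]: T = 25, S = E(K, T) = 110; 6 ⊕ 110 = 104.
Blocks that differ from the original plaintext: P[1].

P[1] = 249, P[2] = 253, P[3] = 104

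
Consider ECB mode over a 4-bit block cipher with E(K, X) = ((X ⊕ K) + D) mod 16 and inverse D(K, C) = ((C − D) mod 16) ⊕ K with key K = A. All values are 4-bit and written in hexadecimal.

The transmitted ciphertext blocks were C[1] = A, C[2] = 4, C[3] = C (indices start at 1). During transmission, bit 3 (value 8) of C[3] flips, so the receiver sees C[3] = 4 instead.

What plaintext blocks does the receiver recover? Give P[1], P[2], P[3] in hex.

P[1] = 7, P[2] = D, P[3] = D

ECB decryption: P_i = D(K, C_i).
Only C[3] changed, to 4. In ECB, a change in C_i affects only P_i. Decrypting the received ciphertext:
P[1]: D(K, A) = 7.
P[2]: D(K, 4) = D.
P[3]: D(K, 4) = D.
Blocks that differ from the original plaintext: P[3].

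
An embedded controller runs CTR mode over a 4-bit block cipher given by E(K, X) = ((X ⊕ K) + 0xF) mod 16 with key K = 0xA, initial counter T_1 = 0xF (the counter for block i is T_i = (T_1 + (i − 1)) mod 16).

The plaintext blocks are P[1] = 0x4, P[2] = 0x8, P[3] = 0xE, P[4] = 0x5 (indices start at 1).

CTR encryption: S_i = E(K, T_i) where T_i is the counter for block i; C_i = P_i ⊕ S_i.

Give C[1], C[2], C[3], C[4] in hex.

C[1]: T = 0xF, S = E(K, T) = 0x4; 0x4 ⊕ 0x4 = 0x0.
C[2]: T = 0x0, S = E(K, T) = 0x9; 0x8 ⊕ 0x9 = 0x1.
C[3]: T = 0x1, S = E(K, T) = 0xA; 0xE ⊕ 0xA = 0x4.
C[4]: T = 0x2, S = E(K, T) = 0x7; 0x5 ⊕ 0x7 = 0x2.

C[1] = 0x0, C[2] = 0x1, C[3] = 0x4, C[4] = 0x2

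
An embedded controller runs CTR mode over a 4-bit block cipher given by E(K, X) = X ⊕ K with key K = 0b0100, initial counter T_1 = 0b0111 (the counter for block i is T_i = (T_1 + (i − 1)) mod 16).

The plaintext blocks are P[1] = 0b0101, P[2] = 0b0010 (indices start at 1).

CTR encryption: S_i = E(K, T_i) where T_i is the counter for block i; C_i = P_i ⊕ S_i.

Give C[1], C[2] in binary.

C[1]: T = 0b0111, S = E(K, T) = 0b0011; 0b0101 ⊕ 0b0011 = 0b0110.
C[2]: T = 0b1000, S = E(K, T) = 0b1100; 0b0010 ⊕ 0b1100 = 0b1110.

C[1] = 0b0110, C[2] = 0b1110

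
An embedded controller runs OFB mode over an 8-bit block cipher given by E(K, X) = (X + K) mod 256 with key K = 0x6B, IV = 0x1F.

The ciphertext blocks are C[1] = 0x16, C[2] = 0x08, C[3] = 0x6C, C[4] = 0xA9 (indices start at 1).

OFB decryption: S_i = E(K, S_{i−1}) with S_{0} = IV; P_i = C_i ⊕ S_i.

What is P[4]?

P[1]: S = E(K, 0x1F) = 0x8A; 0x16 ⊕ 0x8A = 0x9C.
P[2]: S = E(K, 0x8A) = 0xF5; 0x08 ⊕ 0xF5 = 0xFD.
P[3]: S = E(K, 0xF5) = 0x60; 0x6C ⊕ 0x60 = 0x0C.
P[4]: S = E(K, 0x60) = 0xCB; 0xA9 ⊕ 0xCB = 0x62.

P[4] = 0x62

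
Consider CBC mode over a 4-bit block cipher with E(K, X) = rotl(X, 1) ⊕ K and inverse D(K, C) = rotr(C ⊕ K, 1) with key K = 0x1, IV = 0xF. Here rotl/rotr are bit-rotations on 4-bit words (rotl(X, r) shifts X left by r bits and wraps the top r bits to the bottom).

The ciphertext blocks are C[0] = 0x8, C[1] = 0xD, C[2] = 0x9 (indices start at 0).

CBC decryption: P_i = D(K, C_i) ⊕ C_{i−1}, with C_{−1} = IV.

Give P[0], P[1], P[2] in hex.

P[0] = 0x3, P[1] = 0xE, P[2] = 0x9

P[0]: D(K, 0x8) = 0xC; 0xC ⊕ 0xF = 0x3.
P[1]: D(K, 0xD) = 0x6; 0x6 ⊕ 0x8 = 0xE.
P[2]: D(K, 0x9) = 0x4; 0x4 ⊕ 0xD = 0x9.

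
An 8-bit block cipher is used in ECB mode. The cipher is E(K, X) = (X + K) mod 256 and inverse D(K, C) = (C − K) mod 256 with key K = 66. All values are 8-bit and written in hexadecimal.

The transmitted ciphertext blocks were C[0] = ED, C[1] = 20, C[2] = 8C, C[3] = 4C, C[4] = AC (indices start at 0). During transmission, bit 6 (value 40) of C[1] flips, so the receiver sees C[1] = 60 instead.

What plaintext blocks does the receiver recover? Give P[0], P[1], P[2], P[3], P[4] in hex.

ECB decryption: P_i = D(K, C_i).
Only C[1] changed, to 60. In ECB, a change in C_i affects only P_i. Decrypting the received ciphertext:
P[0]: D(K, ED) = 87.
P[1]: D(K, 60) = FA.
P[2]: D(K, 8C) = 26.
P[3]: D(K, 4C) = E6.
P[4]: D(K, AC) = 46.
Blocks that differ from the original plaintext: P[1].

P[0] = 87, P[1] = FA, P[2] = 26, P[3] = E6, P[4] = 46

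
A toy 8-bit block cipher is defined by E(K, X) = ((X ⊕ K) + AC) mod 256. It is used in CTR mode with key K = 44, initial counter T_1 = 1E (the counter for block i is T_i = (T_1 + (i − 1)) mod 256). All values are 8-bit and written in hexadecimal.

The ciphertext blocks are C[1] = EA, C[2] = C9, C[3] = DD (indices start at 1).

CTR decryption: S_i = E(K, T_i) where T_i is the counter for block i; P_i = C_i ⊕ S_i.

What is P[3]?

P[3] = CD

P[3]: T = 20, S = E(K, T) = 10; DD ⊕ 10 = CD.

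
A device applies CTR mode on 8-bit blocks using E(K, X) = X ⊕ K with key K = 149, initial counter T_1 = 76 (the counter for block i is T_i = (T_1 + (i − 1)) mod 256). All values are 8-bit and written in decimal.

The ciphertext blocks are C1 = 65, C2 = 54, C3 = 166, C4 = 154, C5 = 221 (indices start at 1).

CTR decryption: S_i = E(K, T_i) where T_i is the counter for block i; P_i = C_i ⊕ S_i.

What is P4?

P4 = 64

P4: T = 79, S = E(K, T) = 218; 154 ⊕ 218 = 64.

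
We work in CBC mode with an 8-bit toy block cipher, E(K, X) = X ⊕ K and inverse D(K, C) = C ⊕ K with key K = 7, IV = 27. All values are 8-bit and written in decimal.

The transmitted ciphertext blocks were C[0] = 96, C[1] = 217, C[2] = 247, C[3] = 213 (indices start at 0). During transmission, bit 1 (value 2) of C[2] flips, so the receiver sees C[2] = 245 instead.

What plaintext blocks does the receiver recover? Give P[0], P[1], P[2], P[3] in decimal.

CBC decryption: P_i = D(K, C_i) ⊕ C_{i−1}, with C_{−1} = IV.
Only C[2] changed, to 245. In CBC, a change in C_i garbles P_i and flips the same bit in P_{i+1}. Decrypting the received ciphertext:
P[0]: D(K, 96) = 103; 103 ⊕ 27 = 124.
P[1]: D(K, 217) = 222; 222 ⊕ 96 = 190.
P[2]: D(K, 245) = 242; 242 ⊕ 217 = 43.
P[3]: D(K, 213) = 210; 210 ⊕ 245 = 39.
Blocks that differ from the original plaintext: P[2], P[3].

P[0] = 124, P[1] = 190, P[2] = 43, P[3] = 39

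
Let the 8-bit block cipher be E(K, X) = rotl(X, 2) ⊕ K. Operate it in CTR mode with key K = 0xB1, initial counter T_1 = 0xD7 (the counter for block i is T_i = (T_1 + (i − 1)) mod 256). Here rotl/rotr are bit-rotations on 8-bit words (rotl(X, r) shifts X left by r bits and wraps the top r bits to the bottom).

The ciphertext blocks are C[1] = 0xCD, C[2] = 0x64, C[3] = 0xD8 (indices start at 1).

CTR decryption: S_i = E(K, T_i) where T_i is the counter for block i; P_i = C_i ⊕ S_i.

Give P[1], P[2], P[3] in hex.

P[1]: T = 0xD7, S = E(K, T) = 0xEE; 0xCD ⊕ 0xEE = 0x23.
P[2]: T = 0xD8, S = E(K, T) = 0xD2; 0x64 ⊕ 0xD2 = 0xB6.
P[3]: T = 0xD9, S = E(K, T) = 0xD6; 0xD8 ⊕ 0xD6 = 0x0E.

P[1] = 0x23, P[2] = 0xB6, P[3] = 0x0E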